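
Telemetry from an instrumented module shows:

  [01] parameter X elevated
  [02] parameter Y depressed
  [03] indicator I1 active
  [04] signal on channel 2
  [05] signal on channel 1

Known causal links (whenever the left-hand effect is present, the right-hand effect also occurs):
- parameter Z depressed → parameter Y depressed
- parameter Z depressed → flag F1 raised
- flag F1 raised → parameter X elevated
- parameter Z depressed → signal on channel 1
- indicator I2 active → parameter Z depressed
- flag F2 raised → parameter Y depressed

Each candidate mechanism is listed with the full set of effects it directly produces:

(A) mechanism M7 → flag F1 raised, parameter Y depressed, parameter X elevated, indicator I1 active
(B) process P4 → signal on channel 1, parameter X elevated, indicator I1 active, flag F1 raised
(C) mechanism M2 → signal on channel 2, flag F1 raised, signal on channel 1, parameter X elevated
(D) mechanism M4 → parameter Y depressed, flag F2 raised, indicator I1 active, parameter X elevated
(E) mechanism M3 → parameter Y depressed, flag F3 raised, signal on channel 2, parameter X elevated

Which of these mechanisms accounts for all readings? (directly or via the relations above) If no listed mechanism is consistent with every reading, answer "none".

none

Testing each hypothesis:
(A) mechanism M7 — does not account for signal on channel 2, signal on channel 1
(B) process P4 — does not account for parameter Y depressed, signal on channel 2
(C) mechanism M2 — does not account for parameter Y depressed, indicator I1 active
(D) mechanism M4 — parameter X elevated +; parameter Y depressed +; indicator I1 active +; signal on channel 2 -; signal on channel 1 -
(E) mechanism M3 — parameter X elevated +; parameter Y depressed +; indicator I1 active -; signal on channel 2 +; signal on channel 1 -
None of the listed candidates fits everything.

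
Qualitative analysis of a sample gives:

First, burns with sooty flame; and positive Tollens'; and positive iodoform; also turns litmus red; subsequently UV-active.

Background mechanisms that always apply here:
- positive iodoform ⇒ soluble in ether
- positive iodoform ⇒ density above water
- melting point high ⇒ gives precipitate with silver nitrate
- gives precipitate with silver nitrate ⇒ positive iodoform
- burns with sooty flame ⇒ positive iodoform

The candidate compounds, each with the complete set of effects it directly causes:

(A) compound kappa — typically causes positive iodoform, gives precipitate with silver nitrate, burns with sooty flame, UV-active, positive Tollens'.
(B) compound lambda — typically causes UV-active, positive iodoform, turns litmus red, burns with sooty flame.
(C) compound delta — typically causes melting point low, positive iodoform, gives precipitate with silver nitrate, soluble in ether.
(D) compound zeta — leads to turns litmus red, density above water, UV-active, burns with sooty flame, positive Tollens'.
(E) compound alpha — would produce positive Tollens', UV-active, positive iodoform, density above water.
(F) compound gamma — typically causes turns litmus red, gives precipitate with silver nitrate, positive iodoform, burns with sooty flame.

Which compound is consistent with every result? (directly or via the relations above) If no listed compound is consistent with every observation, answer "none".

D

Checking each candidate against the observations:
(A) compound kappa — burns with sooty flame +; positive Tollens' +; positive iodoform +; turns litmus red -; UV-active +
(B) compound lambda — burns with sooty flame +; positive Tollens' -; positive iodoform +; turns litmus red +; UV-active +
(C) compound delta — burns with sooty flame -; positive Tollens' -; positive iodoform +; turns litmus red -; UV-active -
(D) compound zeta — accounts for every observation (positive iodoform by burns with sooty flame → positive iodoform)
(E) compound alpha — does not account for burns with sooty flame, turns litmus red
(F) compound gamma — burns with sooty flame +; positive Tollens' -; positive iodoform +; turns litmus red +; UV-active -
Only (D) is consistent with every observation.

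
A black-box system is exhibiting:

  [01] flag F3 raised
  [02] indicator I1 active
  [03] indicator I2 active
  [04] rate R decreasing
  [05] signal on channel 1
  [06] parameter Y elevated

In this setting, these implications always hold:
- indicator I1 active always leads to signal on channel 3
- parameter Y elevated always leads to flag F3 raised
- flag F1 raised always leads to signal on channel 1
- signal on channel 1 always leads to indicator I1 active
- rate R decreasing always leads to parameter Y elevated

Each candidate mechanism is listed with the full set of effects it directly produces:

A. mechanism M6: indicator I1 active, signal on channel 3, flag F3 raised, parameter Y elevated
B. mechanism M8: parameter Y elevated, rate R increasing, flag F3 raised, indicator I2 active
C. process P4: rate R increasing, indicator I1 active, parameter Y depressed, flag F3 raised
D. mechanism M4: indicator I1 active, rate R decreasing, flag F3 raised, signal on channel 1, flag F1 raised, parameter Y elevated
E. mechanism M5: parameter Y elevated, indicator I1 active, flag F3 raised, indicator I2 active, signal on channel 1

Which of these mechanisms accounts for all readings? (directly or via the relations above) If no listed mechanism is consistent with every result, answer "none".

Per-candidate check:
(A) mechanism M6 — does not account for indicator I2 active, rate R decreasing, signal on channel 1
(B) mechanism M8 — flag F3 raised match; indicator I1 active miss; indicator I2 active match; rate R decreasing miss; signal on channel 1 miss; parameter Y elevated match
(C) process P4 — fails on indicator I2 active, rate R decreasing, signal on channel 1, parameter Y elevated (predicts rate R increasing, not rate R decreasing; predicts parameter Y depressed, not parameter Y elevated)
(D) mechanism M4 — flag F3 raised match; indicator I1 active match; indicator I2 active miss; rate R decreasing match; signal on channel 1 match; parameter Y elevated match
(E) mechanism M5 — flag F3 raised match; indicator I1 active match; indicator I2 active match; rate R decreasing miss; signal on channel 1 match; parameter Y elevated match
Every candidate fails on at least one observation.

none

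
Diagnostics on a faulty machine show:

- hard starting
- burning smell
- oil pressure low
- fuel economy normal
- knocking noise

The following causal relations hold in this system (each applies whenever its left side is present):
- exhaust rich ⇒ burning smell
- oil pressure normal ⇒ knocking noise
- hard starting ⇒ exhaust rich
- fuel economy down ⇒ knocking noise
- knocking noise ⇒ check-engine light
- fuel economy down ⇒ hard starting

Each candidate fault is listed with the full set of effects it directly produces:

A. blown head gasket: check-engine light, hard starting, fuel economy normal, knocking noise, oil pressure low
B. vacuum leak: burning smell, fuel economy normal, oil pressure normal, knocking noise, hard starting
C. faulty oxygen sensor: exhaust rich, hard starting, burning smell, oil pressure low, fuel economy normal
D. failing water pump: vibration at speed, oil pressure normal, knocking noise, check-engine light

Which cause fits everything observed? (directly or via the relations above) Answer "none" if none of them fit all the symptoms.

A

Checking each candidate against the observations:
(A) blown head gasket — accounts for every observation (burning smell through hard starting → exhaust rich → burning smell)
(B) vacuum leak — fails on oil pressure low (predicts oil pressure normal, not oil pressure low)
(C) faulty oxygen sensor — hard starting match; burning smell match; oil pressure low match; fuel economy normal match; knocking noise miss
(D) failing water pump — hard starting miss; burning smell miss; oil pressure low miss; fuel economy normal miss; knocking noise match
(A) is the only candidate with no mismatches.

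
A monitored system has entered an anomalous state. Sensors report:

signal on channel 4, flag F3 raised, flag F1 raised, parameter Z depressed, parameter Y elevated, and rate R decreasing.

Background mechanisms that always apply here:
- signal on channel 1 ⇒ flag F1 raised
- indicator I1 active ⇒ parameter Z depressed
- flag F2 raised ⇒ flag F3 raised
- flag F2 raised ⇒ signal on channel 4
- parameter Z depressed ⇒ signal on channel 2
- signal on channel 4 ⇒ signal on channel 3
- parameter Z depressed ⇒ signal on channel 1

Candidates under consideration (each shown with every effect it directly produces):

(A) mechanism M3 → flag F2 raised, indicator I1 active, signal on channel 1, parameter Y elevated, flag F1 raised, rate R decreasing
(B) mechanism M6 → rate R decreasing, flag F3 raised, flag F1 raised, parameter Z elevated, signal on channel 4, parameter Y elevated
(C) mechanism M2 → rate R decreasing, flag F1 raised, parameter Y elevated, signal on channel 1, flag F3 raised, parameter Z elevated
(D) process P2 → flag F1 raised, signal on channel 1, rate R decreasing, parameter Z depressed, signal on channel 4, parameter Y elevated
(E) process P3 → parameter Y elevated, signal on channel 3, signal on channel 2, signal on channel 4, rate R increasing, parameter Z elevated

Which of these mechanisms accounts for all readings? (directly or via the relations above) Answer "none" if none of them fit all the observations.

Checking each candidate against the observations:
(A) mechanism M3 — signal on channel 4 match (by flag F2 raised → signal on channel 4); flag F3 raised match (by flag F2 raised → flag F3 raised); flag F1 raised match; parameter Z depressed match (by indicator I1 active → parameter Z depressed); parameter Y elevated match; rate R decreasing match
(B) mechanism M6 — signal on channel 4 match; flag F3 raised match; flag F1 raised match; parameter Z depressed miss; parameter Y elevated match; rate R decreasing match
(C) mechanism M2 — signal on channel 4 miss; flag F3 raised match; flag F1 raised match; parameter Z depressed miss; parameter Y elevated match; rate R decreasing match
(D) process P2 — signal on channel 4 match; flag F3 raised miss; flag F1 raised match; parameter Z depressed match; parameter Y elevated match; rate R decreasing match
(E) process P3 — fails on flag F3 raised, flag F1 raised, parameter Z depressed, rate R decreasing (predicts parameter Z elevated, not parameter Z depressed; predicts rate R increasing, not rate R decreasing)
Only (A) is consistent with every observation.

A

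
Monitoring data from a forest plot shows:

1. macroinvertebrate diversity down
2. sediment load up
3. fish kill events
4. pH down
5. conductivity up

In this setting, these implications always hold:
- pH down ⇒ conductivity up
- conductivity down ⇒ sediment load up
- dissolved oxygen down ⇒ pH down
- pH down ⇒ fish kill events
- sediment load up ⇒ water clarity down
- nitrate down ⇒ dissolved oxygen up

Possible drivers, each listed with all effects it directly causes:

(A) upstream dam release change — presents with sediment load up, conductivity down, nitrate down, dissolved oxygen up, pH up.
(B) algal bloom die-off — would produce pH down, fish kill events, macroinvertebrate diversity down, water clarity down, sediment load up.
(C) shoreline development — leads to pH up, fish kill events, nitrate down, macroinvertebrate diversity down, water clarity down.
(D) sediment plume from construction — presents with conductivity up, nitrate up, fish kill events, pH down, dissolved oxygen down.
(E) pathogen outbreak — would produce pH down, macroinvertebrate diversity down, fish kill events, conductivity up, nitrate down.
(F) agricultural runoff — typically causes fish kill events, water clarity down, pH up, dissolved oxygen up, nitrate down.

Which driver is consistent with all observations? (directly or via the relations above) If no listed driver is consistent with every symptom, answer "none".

B

Per-candidate check:
(A) upstream dam release change — fails on macroinvertebrate diversity down, fish kill events, pH down, conductivity up (predicts pH up, not pH down; predicts conductivity down, not conductivity up)
(B) algal bloom die-off — macroinvertebrate diversity down ✓; sediment load up ✓; fish kill events ✓; pH down ✓; conductivity up ✓ (through pH down → conductivity up)
(C) shoreline development — macroinvertebrate diversity down ✓; sediment load up ✗; fish kill events ✓; pH down ✗; conductivity up ✗
(D) sediment plume from construction — macroinvertebrate diversity down ✗; sediment load up ✗; fish kill events ✓; pH down ✓; conductivity up ✓
(E) pathogen outbreak — does not account for sediment load up
(F) agricultural runoff — fails on macroinvertebrate diversity down, sediment load up, pH down, conductivity up (predicts pH up, not pH down)
(B) alone accounts for all the evidence.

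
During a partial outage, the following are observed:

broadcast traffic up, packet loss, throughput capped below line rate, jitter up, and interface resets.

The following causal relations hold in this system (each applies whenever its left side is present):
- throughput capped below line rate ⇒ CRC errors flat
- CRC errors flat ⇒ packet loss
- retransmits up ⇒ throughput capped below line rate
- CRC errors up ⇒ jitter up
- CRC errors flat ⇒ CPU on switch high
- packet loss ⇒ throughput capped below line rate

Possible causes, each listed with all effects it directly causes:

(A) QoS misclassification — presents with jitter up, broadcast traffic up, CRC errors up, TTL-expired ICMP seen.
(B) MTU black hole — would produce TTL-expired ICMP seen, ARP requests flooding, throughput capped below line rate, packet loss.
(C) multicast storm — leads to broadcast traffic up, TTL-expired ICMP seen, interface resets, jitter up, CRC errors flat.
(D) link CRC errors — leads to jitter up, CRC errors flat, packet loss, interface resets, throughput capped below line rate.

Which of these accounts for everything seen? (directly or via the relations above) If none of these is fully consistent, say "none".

C

For each candidate, compare predicted effects to what was observed:
(A) QoS misclassification — broadcast traffic up match; packet loss miss; throughput capped below line rate miss; jitter up match; interface resets miss
(B) MTU black hole — broadcast traffic up miss; packet loss match; throughput capped below line rate match; jitter up miss; interface resets miss
(C) multicast storm — broadcast traffic up match; packet loss match (through CRC errors flat → packet loss); throughput capped below line rate match (through CRC errors flat → packet loss → throughput capped below line rate); jitter up match; interface resets match
(D) link CRC errors — does not account for broadcast traffic up
Only (C) is consistent with every observation.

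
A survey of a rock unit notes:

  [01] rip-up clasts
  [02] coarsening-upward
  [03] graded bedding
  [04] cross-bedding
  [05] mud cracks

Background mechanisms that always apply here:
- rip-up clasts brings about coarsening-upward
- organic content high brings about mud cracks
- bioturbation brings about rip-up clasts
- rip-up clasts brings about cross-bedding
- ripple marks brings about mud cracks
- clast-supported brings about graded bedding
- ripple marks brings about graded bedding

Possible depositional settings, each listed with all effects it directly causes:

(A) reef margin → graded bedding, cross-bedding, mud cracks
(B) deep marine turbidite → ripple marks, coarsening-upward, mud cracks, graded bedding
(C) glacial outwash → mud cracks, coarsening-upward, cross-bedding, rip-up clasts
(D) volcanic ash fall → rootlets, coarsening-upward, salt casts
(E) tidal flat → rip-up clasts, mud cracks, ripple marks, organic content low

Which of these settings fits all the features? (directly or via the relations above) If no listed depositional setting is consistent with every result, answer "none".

Testing each hypothesis:
(A) reef margin — does not account for rip-up clasts, coarsening-upward
(B) deep marine turbidite — rip-up clasts miss; coarsening-upward match; graded bedding match; cross-bedding miss; mud cracks match
(C) glacial outwash — does not account for graded bedding
(D) volcanic ash fall — does not account for rip-up clasts, graded bedding, cross-bedding, mud cracks
(E) tidal flat — rip-up clasts match; coarsening-upward match (through rip-up clasts → coarsening-upward); graded bedding match (through ripple marks → graded bedding); cross-bedding match (through rip-up clasts → cross-bedding); mud cracks match
(E) is the only candidate with no mismatches.

E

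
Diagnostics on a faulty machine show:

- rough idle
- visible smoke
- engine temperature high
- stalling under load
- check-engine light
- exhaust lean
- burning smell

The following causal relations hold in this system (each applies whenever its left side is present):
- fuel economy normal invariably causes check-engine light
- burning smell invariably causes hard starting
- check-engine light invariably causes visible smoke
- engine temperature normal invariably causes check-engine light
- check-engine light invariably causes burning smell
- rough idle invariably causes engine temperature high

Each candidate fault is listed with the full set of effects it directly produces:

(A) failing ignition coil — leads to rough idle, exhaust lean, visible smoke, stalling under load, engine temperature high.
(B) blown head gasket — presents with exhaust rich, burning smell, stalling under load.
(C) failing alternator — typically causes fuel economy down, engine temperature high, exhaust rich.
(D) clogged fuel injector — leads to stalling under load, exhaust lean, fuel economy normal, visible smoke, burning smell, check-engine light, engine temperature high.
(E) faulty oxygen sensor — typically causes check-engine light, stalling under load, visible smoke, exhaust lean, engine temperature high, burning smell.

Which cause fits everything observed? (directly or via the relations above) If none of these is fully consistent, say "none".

Per-candidate check:
(A) failing ignition coil — rough idle yes; visible smoke yes; engine temperature high yes; stalling under load yes; check-engine light NO; exhaust lean yes; burning smell NO
(B) blown head gasket — fails on rough idle, visible smoke, engine temperature high, check-engine light, exhaust lean (predicts exhaust rich, not exhaust lean)
(C) failing alternator — rough idle NO; visible smoke NO; engine temperature high yes; stalling under load NO; check-engine light NO; exhaust lean NO; burning smell NO
(D) clogged fuel injector — rough idle NO; visible smoke yes; engine temperature high yes; stalling under load yes; check-engine light yes; exhaust lean yes; burning smell yes
(E) faulty oxygen sensor — rough idle NO; visible smoke yes; engine temperature high yes; stalling under load yes; check-engine light yes; exhaust lean yes; burning smell yes
None of the listed candidates fits everything.

none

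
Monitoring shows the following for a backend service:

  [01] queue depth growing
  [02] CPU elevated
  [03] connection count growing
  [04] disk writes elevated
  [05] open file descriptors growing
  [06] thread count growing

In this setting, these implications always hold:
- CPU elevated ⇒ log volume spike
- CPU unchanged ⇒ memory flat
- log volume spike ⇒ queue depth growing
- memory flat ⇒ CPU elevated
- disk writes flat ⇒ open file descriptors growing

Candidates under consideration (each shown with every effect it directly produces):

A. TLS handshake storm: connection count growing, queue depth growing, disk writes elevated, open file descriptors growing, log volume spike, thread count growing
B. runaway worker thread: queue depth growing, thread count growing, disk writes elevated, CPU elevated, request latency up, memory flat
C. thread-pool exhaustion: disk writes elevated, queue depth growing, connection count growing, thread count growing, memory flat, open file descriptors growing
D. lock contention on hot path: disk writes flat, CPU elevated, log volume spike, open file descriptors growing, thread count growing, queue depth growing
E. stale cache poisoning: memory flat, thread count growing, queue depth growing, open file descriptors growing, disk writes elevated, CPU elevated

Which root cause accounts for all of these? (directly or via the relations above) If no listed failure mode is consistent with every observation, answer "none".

C

Checking each candidate against the observations:
(A) TLS handshake storm — queue depth growing match; CPU elevated miss; connection count growing match; disk writes elevated match; open file descriptors growing match; thread count growing match
(B) runaway worker thread — does not account for connection count growing, open file descriptors growing
(C) thread-pool exhaustion — queue depth growing match; CPU elevated match (via memory flat → CPU elevated); connection count growing match; disk writes elevated match; open file descriptors growing match; thread count growing match
(D) lock contention on hot path — queue depth growing match; CPU elevated match; connection count growing miss; disk writes elevated miss; open file descriptors growing match; thread count growing match
(E) stale cache poisoning — queue depth growing match; CPU elevated match; connection count growing miss; disk writes elevated match; open file descriptors growing match; thread count growing match
(C) is the only candidate with no mismatches.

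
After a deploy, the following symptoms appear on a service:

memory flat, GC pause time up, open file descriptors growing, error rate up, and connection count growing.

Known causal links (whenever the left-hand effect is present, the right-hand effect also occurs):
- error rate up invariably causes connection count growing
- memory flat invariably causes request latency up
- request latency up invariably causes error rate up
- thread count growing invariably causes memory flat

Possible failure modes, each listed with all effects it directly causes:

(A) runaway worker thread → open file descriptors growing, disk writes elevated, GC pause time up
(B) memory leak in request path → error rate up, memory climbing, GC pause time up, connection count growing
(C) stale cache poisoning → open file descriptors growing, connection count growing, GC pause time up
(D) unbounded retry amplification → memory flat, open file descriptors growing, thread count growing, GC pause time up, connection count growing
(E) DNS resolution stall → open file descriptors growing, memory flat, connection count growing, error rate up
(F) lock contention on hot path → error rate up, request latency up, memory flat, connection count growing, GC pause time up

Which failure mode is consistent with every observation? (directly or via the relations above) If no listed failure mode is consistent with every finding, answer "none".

Per-candidate check:
(A) runaway worker thread — does not account for memory flat, error rate up, connection count growing
(B) memory leak in request path — memory flat NO; GC pause time up yes; open file descriptors growing NO; error rate up yes; connection count growing yes
(C) stale cache poisoning — does not account for memory flat, error rate up
(D) unbounded retry amplification — accounts for every observation (error rate up by memory flat → request latency up → error rate up)
(E) DNS resolution stall — memory flat yes; GC pause time up NO; open file descriptors growing yes; error rate up yes; connection count growing yes
(F) lock contention on hot path — memory flat yes; GC pause time up yes; open file descriptors growing NO; error rate up yes; connection count growing yes
Only (D) is consistent with every observation.

D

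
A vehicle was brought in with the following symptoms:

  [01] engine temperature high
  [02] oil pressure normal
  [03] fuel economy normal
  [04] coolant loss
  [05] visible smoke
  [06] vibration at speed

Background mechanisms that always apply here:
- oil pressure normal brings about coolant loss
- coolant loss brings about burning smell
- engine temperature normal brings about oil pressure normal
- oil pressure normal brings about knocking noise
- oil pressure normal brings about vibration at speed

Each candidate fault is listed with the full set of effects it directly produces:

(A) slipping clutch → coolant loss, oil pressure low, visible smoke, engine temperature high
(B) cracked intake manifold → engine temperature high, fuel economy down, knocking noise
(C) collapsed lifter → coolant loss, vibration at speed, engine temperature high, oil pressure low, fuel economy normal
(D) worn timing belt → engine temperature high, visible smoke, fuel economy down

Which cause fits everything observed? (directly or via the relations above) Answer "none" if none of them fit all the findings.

Checking each candidate against the observations:
(A) slipping clutch — engine temperature high yes; oil pressure normal NO; fuel economy normal NO; coolant loss yes; visible smoke yes; vibration at speed NO
(B) cracked intake manifold — engine temperature high yes; oil pressure normal NO; fuel economy normal NO; coolant loss NO; visible smoke NO; vibration at speed NO
(C) collapsed lifter — engine temperature high yes; oil pressure normal NO; fuel economy normal yes; coolant loss yes; visible smoke NO; vibration at speed yes
(D) worn timing belt — fails on oil pressure normal, fuel economy normal, coolant loss, vibration at speed (predicts fuel economy down, not fuel economy normal)
No candidate is consistent with all observations.

none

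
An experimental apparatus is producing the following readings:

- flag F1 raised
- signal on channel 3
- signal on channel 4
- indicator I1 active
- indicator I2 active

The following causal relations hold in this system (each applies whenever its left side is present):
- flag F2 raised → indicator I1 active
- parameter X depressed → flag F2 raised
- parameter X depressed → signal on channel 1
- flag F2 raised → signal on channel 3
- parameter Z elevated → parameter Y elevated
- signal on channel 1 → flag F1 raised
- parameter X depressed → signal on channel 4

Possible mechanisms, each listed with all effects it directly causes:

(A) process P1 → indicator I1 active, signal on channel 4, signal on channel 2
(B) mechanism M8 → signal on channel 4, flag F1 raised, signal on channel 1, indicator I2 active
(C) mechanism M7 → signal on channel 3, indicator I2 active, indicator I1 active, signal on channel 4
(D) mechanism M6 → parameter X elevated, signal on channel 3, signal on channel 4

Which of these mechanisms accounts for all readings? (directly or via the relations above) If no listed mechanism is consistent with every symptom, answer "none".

Testing each hypothesis:
(A) process P1 — flag F1 raised -; signal on channel 3 -; signal on channel 4 +; indicator I1 active +; indicator I2 active -
(B) mechanism M8 — does not account for signal on channel 3, indicator I1 active
(C) mechanism M7 — flag F1 raised -; signal on channel 3 +; signal on channel 4 +; indicator I1 active +; indicator I2 active +
(D) mechanism M6 — does not account for flag F1 raised, indicator I1 active, indicator I2 active
Every candidate fails on at least one observation.

none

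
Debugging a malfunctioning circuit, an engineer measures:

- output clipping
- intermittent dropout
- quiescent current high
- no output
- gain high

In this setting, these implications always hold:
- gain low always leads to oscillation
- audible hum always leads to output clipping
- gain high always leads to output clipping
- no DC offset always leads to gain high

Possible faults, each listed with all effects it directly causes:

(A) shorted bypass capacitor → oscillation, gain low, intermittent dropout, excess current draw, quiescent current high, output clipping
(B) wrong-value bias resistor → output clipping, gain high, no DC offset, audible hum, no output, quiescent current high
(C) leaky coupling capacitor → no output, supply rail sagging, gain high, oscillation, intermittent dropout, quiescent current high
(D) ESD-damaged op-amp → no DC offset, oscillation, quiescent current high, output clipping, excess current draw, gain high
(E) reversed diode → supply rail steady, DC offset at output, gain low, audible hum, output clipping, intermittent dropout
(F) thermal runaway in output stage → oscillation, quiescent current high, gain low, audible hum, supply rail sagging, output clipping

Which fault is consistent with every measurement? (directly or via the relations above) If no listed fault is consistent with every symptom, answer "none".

For each candidate, compare predicted effects to what was observed:
(A) shorted bypass capacitor — fails on no output, gain high (predicts gain low, not gain high)
(B) wrong-value bias resistor — does not account for intermittent dropout
(C) leaky coupling capacitor — accounts for every observation (output clipping through gain high → output clipping)
(D) ESD-damaged op-amp — output clipping ✓; intermittent dropout ✗; quiescent current high ✓; no output ✗; gain high ✓
(E) reversed diode — output clipping ✓; intermittent dropout ✓; quiescent current high ✗; no output ✗; gain high ✗
(F) thermal runaway in output stage — fails on intermittent dropout, no output, gain high (predicts gain low, not gain high)
(C) alone accounts for all the evidence.

C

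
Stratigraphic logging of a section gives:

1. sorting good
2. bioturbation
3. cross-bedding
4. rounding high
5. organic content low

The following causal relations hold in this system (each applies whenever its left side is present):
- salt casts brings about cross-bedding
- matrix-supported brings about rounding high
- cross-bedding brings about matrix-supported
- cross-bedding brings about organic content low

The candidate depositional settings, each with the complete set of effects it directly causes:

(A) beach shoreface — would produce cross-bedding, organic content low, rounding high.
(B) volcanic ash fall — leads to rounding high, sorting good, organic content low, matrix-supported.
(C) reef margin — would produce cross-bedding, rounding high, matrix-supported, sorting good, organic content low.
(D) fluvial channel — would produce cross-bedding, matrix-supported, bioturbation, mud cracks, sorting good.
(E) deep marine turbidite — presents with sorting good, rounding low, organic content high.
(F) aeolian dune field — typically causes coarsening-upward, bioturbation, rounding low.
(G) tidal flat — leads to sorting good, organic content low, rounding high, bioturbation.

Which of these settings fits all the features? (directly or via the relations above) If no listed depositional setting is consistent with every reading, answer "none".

Checking each candidate against the observations:
(A) beach shoreface — sorting good NO; bioturbation NO; cross-bedding yes; rounding high yes; organic content low yes
(B) volcanic ash fall — sorting good yes; bioturbation NO; cross-bedding NO; rounding high yes; organic content low yes
(C) reef margin — sorting good yes; bioturbation NO; cross-bedding yes; rounding high yes; organic content low yes
(D) fluvial channel — sorting good yes; bioturbation yes; cross-bedding yes; rounding high yes (through matrix-supported → rounding high); organic content low yes (through cross-bedding → organic content low)
(E) deep marine turbidite — sorting good yes; bioturbation NO; cross-bedding NO; rounding high NO; organic content low NO
(F) aeolian dune field — fails on sorting good, cross-bedding, rounding high, organic content low (predicts rounding low, not rounding high)
(G) tidal flat — does not account for cross-bedding
(D) is the only candidate with no mismatches.

D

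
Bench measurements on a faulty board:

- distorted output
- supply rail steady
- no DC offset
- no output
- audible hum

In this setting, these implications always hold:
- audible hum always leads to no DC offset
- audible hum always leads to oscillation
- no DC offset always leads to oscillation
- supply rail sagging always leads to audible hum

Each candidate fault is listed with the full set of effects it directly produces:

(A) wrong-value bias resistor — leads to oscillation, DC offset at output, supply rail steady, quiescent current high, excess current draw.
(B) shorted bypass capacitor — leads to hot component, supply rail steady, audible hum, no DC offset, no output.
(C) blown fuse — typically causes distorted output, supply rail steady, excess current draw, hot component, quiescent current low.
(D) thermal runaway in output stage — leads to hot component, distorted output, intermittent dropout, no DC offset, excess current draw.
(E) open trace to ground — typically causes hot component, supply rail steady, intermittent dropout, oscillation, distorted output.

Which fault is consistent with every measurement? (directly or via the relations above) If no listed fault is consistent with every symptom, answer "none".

none

Checking each candidate against the observations:
(A) wrong-value bias resistor — fails on distorted output, no DC offset, no output, audible hum (predicts DC offset at output, not no DC offset)
(B) shorted bypass capacitor — does not account for distorted output
(C) blown fuse — distorted output match; supply rail steady match; no DC offset miss; no output miss; audible hum miss
(D) thermal runaway in output stage — does not account for supply rail steady, no output, audible hum
(E) open trace to ground — distorted output match; supply rail steady match; no DC offset miss; no output miss; audible hum miss
No candidate is consistent with all observations.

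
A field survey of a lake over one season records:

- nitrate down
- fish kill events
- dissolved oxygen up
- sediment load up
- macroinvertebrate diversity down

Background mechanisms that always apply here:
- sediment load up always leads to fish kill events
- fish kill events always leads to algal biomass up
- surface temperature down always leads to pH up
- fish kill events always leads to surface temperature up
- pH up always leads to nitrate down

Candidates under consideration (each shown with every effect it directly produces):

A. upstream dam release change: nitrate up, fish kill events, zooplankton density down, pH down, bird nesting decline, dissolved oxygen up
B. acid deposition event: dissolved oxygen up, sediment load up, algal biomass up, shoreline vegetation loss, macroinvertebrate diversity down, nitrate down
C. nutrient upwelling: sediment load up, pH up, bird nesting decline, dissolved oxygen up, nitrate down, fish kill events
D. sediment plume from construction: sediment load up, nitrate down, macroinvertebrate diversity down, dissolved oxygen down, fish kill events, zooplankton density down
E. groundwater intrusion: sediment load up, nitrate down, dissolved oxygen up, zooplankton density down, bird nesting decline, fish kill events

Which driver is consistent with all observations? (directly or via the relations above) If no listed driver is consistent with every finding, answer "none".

B

Per-candidate check:
(A) upstream dam release change — fails on nitrate down, sediment load up, macroinvertebrate diversity down (predicts nitrate up, not nitrate down)
(B) acid deposition event — accounts for every observation (fish kill events through sediment load up → fish kill events)
(C) nutrient upwelling — nitrate down yes; fish kill events yes; dissolved oxygen up yes; sediment load up yes; macroinvertebrate diversity down NO
(D) sediment plume from construction — nitrate down yes; fish kill events yes; dissolved oxygen up NO; sediment load up yes; macroinvertebrate diversity down yes
(E) groundwater intrusion — nitrate down yes; fish kill events yes; dissolved oxygen up yes; sediment load up yes; macroinvertebrate diversity down NO
Only (B) is consistent with every observation.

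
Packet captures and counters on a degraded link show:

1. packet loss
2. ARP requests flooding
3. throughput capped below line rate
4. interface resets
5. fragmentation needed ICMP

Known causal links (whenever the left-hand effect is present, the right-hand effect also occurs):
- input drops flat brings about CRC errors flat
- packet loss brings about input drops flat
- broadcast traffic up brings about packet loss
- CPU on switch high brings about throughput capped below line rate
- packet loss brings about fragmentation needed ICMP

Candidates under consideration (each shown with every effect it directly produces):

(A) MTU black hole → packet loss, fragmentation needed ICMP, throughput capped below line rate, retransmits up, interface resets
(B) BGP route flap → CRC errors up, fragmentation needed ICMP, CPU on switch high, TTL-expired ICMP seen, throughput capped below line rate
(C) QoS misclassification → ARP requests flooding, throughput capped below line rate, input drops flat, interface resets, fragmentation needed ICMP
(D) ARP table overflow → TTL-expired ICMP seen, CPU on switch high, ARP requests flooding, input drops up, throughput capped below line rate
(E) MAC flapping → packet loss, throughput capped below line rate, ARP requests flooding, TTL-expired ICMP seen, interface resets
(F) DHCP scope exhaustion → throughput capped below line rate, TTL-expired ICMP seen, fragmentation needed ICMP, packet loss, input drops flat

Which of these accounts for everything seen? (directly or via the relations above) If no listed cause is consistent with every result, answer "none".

For each candidate, compare predicted effects to what was observed:
(A) MTU black hole — packet loss ✓; ARP requests flooding ✗; throughput capped below line rate ✓; interface resets ✓; fragmentation needed ICMP ✓
(B) BGP route flap — does not account for packet loss, ARP requests flooding, interface resets
(C) QoS misclassification — does not account for packet loss
(D) ARP table overflow — does not account for packet loss, interface resets, fragmentation needed ICMP
(E) MAC flapping — packet loss ✓; ARP requests flooding ✓; throughput capped below line rate ✓; interface resets ✓; fragmentation needed ICMP ✓ (through packet loss → fragmentation needed ICMP)
(F) DHCP scope exhaustion — packet loss ✓; ARP requests flooding ✗; throughput capped below line rate ✓; interface resets ✗; fragmentation needed ICMP ✓
Only (E) is consistent with every observation.

E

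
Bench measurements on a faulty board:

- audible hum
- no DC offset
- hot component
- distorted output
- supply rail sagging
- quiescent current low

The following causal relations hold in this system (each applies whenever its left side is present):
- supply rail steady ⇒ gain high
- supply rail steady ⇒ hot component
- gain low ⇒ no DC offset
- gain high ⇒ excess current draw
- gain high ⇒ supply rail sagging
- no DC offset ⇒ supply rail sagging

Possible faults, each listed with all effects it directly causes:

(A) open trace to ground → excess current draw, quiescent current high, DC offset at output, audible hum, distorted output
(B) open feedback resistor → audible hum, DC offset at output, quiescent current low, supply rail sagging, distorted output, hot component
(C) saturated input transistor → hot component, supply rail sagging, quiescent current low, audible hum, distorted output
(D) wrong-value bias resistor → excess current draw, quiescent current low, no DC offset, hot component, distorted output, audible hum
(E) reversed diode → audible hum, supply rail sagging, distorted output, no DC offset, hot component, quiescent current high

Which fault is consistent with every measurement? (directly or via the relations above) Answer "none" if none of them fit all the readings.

Checking each candidate against the observations:
(A) open trace to ground — fails on no DC offset, hot component, supply rail sagging, quiescent current low (predicts DC offset at output, not no DC offset; predicts quiescent current high, not quiescent current low)
(B) open feedback resistor — audible hum match; no DC offset miss; hot component match; distorted output match; supply rail sagging match; quiescent current low match
(C) saturated input transistor — audible hum match; no DC offset miss; hot component match; distorted output match; supply rail sagging match; quiescent current low match
(D) wrong-value bias resistor — accounts for every observation (supply rail sagging by no DC offset → supply rail sagging)
(E) reversed diode — audible hum match; no DC offset match; hot component match; distorted output match; supply rail sagging match; quiescent current low miss
(D) is the only candidate with no mismatches.

D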